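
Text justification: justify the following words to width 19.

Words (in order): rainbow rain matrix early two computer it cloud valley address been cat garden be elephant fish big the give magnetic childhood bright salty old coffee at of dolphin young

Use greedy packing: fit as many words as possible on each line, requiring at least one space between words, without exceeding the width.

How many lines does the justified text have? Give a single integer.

Line 1: ['rainbow', 'rain', 'matrix'] (min_width=19, slack=0)
Line 2: ['early', 'two', 'computer'] (min_width=18, slack=1)
Line 3: ['it', 'cloud', 'valley'] (min_width=15, slack=4)
Line 4: ['address', 'been', 'cat'] (min_width=16, slack=3)
Line 5: ['garden', 'be', 'elephant'] (min_width=18, slack=1)
Line 6: ['fish', 'big', 'the', 'give'] (min_width=17, slack=2)
Line 7: ['magnetic', 'childhood'] (min_width=18, slack=1)
Line 8: ['bright', 'salty', 'old'] (min_width=16, slack=3)
Line 9: ['coffee', 'at', 'of'] (min_width=12, slack=7)
Line 10: ['dolphin', 'young'] (min_width=13, slack=6)
Total lines: 10

Answer: 10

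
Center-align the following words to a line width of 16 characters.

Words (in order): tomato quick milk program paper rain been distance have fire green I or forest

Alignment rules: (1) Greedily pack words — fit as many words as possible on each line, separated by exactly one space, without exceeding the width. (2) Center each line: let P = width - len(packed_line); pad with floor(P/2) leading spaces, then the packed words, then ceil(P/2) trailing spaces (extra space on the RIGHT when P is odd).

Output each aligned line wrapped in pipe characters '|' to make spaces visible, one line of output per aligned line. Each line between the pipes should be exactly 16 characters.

Line 1: ['tomato', 'quick'] (min_width=12, slack=4)
Line 2: ['milk', 'program'] (min_width=12, slack=4)
Line 3: ['paper', 'rain', 'been'] (min_width=15, slack=1)
Line 4: ['distance', 'have'] (min_width=13, slack=3)
Line 5: ['fire', 'green', 'I', 'or'] (min_width=15, slack=1)
Line 6: ['forest'] (min_width=6, slack=10)

Answer: |  tomato quick  |
|  milk program  |
|paper rain been |
| distance have  |
|fire green I or |
|     forest     |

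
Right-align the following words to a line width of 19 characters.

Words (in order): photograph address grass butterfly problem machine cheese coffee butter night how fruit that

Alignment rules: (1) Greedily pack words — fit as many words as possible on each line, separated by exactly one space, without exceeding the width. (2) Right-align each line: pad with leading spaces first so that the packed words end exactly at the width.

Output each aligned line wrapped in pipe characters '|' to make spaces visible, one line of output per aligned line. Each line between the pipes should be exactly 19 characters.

Line 1: ['photograph', 'address'] (min_width=18, slack=1)
Line 2: ['grass', 'butterfly'] (min_width=15, slack=4)
Line 3: ['problem', 'machine'] (min_width=15, slack=4)
Line 4: ['cheese', 'coffee'] (min_width=13, slack=6)
Line 5: ['butter', 'night', 'how'] (min_width=16, slack=3)
Line 6: ['fruit', 'that'] (min_width=10, slack=9)

Answer: | photograph address|
|    grass butterfly|
|    problem machine|
|      cheese coffee|
|   butter night how|
|         fruit that|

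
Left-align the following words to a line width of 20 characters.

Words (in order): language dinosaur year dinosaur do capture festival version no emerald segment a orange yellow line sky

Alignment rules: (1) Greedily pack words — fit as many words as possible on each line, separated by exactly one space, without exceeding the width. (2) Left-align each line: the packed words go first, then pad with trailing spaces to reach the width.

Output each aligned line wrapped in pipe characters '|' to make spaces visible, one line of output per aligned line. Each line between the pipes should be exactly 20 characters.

Answer: |language dinosaur   |
|year dinosaur do    |
|capture festival    |
|version no emerald  |
|segment a orange    |
|yellow line sky     |

Derivation:
Line 1: ['language', 'dinosaur'] (min_width=17, slack=3)
Line 2: ['year', 'dinosaur', 'do'] (min_width=16, slack=4)
Line 3: ['capture', 'festival'] (min_width=16, slack=4)
Line 4: ['version', 'no', 'emerald'] (min_width=18, slack=2)
Line 5: ['segment', 'a', 'orange'] (min_width=16, slack=4)
Line 6: ['yellow', 'line', 'sky'] (min_width=15, slack=5)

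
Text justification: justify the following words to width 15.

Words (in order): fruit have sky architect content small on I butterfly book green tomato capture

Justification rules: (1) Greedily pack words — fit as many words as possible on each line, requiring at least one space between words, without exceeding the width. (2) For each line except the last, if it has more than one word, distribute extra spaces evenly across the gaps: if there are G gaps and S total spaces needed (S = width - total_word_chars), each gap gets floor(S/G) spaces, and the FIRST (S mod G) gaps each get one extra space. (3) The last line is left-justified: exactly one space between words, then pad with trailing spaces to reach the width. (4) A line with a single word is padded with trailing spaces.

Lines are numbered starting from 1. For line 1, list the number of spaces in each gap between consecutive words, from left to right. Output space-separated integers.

Line 1: ['fruit', 'have', 'sky'] (min_width=14, slack=1)
Line 2: ['architect'] (min_width=9, slack=6)
Line 3: ['content', 'small'] (min_width=13, slack=2)
Line 4: ['on', 'I', 'butterfly'] (min_width=14, slack=1)
Line 5: ['book', 'green'] (min_width=10, slack=5)
Line 6: ['tomato', 'capture'] (min_width=14, slack=1)

Answer: 2 1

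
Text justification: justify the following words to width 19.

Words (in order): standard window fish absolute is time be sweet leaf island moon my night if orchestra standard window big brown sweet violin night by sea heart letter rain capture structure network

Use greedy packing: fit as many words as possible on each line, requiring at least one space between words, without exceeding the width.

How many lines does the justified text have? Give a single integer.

Answer: 10

Derivation:
Line 1: ['standard', 'window'] (min_width=15, slack=4)
Line 2: ['fish', 'absolute', 'is'] (min_width=16, slack=3)
Line 3: ['time', 'be', 'sweet', 'leaf'] (min_width=18, slack=1)
Line 4: ['island', 'moon', 'my'] (min_width=14, slack=5)
Line 5: ['night', 'if', 'orchestra'] (min_width=18, slack=1)
Line 6: ['standard', 'window', 'big'] (min_width=19, slack=0)
Line 7: ['brown', 'sweet', 'violin'] (min_width=18, slack=1)
Line 8: ['night', 'by', 'sea', 'heart'] (min_width=18, slack=1)
Line 9: ['letter', 'rain', 'capture'] (min_width=19, slack=0)
Line 10: ['structure', 'network'] (min_width=17, slack=2)
Total lines: 10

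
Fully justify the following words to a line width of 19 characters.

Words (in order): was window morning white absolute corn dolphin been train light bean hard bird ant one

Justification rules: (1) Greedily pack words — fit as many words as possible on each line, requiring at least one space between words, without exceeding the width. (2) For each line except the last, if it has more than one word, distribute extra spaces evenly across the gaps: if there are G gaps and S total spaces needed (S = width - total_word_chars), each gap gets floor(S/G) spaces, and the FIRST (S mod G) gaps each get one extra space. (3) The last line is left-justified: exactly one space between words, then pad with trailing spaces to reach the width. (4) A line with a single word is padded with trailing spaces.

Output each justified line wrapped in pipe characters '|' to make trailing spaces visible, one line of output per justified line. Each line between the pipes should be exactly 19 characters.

Answer: |was  window morning|
|white absolute corn|
|dolphin  been train|
|light   bean   hard|
|bird ant one       |

Derivation:
Line 1: ['was', 'window', 'morning'] (min_width=18, slack=1)
Line 2: ['white', 'absolute', 'corn'] (min_width=19, slack=0)
Line 3: ['dolphin', 'been', 'train'] (min_width=18, slack=1)
Line 4: ['light', 'bean', 'hard'] (min_width=15, slack=4)
Line 5: ['bird', 'ant', 'one'] (min_width=12, slack=7)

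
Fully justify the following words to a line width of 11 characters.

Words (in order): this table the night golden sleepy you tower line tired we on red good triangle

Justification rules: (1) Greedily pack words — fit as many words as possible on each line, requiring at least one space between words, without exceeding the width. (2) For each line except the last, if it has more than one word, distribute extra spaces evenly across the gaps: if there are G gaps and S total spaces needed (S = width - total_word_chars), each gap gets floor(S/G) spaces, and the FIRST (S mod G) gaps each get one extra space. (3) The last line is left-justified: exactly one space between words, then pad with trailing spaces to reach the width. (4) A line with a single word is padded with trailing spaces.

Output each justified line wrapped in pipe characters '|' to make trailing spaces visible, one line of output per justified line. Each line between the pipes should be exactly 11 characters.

Answer: |this  table|
|the   night|
|golden     |
|sleepy  you|
|tower  line|
|tired we on|
|red    good|
|triangle   |

Derivation:
Line 1: ['this', 'table'] (min_width=10, slack=1)
Line 2: ['the', 'night'] (min_width=9, slack=2)
Line 3: ['golden'] (min_width=6, slack=5)
Line 4: ['sleepy', 'you'] (min_width=10, slack=1)
Line 5: ['tower', 'line'] (min_width=10, slack=1)
Line 6: ['tired', 'we', 'on'] (min_width=11, slack=0)
Line 7: ['red', 'good'] (min_width=8, slack=3)
Line 8: ['triangle'] (min_width=8, slack=3)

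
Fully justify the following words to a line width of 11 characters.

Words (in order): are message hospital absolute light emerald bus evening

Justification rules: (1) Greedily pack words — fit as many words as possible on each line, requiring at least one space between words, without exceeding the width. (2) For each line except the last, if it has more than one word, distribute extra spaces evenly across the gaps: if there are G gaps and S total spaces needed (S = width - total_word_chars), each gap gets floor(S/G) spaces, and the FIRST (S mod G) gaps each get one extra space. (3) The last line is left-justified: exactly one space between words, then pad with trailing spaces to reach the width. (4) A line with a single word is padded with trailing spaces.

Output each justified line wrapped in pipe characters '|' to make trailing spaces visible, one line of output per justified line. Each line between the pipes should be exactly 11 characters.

Answer: |are message|
|hospital   |
|absolute   |
|light      |
|emerald bus|
|evening    |

Derivation:
Line 1: ['are', 'message'] (min_width=11, slack=0)
Line 2: ['hospital'] (min_width=8, slack=3)
Line 3: ['absolute'] (min_width=8, slack=3)
Line 4: ['light'] (min_width=5, slack=6)
Line 5: ['emerald', 'bus'] (min_width=11, slack=0)
Line 6: ['evening'] (min_width=7, slack=4)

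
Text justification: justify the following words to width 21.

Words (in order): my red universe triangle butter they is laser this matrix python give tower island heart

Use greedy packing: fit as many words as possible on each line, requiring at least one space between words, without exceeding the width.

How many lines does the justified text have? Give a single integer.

Line 1: ['my', 'red', 'universe'] (min_width=15, slack=6)
Line 2: ['triangle', 'butter', 'they'] (min_width=20, slack=1)
Line 3: ['is', 'laser', 'this', 'matrix'] (min_width=20, slack=1)
Line 4: ['python', 'give', 'tower'] (min_width=17, slack=4)
Line 5: ['island', 'heart'] (min_width=12, slack=9)
Total lines: 5

Answer: 5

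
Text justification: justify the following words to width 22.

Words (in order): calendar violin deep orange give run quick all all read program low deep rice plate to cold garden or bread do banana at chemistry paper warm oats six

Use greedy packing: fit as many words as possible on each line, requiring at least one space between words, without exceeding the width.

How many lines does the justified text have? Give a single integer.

Answer: 7

Derivation:
Line 1: ['calendar', 'violin', 'deep'] (min_width=20, slack=2)
Line 2: ['orange', 'give', 'run', 'quick'] (min_width=21, slack=1)
Line 3: ['all', 'all', 'read', 'program'] (min_width=20, slack=2)
Line 4: ['low', 'deep', 'rice', 'plate', 'to'] (min_width=22, slack=0)
Line 5: ['cold', 'garden', 'or', 'bread'] (min_width=20, slack=2)
Line 6: ['do', 'banana', 'at', 'chemistry'] (min_width=22, slack=0)
Line 7: ['paper', 'warm', 'oats', 'six'] (min_width=19, slack=3)
Total lines: 7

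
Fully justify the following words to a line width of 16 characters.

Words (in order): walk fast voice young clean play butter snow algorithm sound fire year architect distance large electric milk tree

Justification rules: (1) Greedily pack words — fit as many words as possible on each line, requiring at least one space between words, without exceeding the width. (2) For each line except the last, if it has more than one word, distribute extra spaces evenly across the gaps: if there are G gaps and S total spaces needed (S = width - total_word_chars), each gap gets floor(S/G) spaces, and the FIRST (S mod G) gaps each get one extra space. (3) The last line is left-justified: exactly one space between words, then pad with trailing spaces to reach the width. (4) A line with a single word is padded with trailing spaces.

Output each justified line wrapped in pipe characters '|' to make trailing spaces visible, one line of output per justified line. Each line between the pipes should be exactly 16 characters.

Answer: |walk  fast voice|
|young clean play|
|butter      snow|
|algorithm  sound|
|fire        year|
|architect       |
|distance   large|
|electric    milk|
|tree            |

Derivation:
Line 1: ['walk', 'fast', 'voice'] (min_width=15, slack=1)
Line 2: ['young', 'clean', 'play'] (min_width=16, slack=0)
Line 3: ['butter', 'snow'] (min_width=11, slack=5)
Line 4: ['algorithm', 'sound'] (min_width=15, slack=1)
Line 5: ['fire', 'year'] (min_width=9, slack=7)
Line 6: ['architect'] (min_width=9, slack=7)
Line 7: ['distance', 'large'] (min_width=14, slack=2)
Line 8: ['electric', 'milk'] (min_width=13, slack=3)
Line 9: ['tree'] (min_width=4, slack=12)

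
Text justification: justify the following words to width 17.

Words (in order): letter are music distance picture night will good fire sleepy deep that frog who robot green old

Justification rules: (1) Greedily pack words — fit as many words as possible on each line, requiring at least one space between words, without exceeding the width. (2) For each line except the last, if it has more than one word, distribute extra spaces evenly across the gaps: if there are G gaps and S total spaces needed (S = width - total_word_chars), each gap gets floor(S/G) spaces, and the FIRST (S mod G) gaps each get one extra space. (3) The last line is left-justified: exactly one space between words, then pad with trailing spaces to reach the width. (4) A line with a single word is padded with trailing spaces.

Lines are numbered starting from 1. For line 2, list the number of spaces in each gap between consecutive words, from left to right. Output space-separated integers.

Line 1: ['letter', 'are', 'music'] (min_width=16, slack=1)
Line 2: ['distance', 'picture'] (min_width=16, slack=1)
Line 3: ['night', 'will', 'good'] (min_width=15, slack=2)
Line 4: ['fire', 'sleepy', 'deep'] (min_width=16, slack=1)
Line 5: ['that', 'frog', 'who'] (min_width=13, slack=4)
Line 6: ['robot', 'green', 'old'] (min_width=15, slack=2)

Answer: 2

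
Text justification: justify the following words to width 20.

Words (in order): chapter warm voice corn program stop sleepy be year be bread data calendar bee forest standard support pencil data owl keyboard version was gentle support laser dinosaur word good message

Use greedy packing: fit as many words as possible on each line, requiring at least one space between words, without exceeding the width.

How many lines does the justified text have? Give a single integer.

Answer: 10

Derivation:
Line 1: ['chapter', 'warm', 'voice'] (min_width=18, slack=2)
Line 2: ['corn', 'program', 'stop'] (min_width=17, slack=3)
Line 3: ['sleepy', 'be', 'year', 'be'] (min_width=17, slack=3)
Line 4: ['bread', 'data', 'calendar'] (min_width=19, slack=1)
Line 5: ['bee', 'forest', 'standard'] (min_width=19, slack=1)
Line 6: ['support', 'pencil', 'data'] (min_width=19, slack=1)
Line 7: ['owl', 'keyboard', 'version'] (min_width=20, slack=0)
Line 8: ['was', 'gentle', 'support'] (min_width=18, slack=2)
Line 9: ['laser', 'dinosaur', 'word'] (min_width=19, slack=1)
Line 10: ['good', 'message'] (min_width=12, slack=8)
Total lines: 10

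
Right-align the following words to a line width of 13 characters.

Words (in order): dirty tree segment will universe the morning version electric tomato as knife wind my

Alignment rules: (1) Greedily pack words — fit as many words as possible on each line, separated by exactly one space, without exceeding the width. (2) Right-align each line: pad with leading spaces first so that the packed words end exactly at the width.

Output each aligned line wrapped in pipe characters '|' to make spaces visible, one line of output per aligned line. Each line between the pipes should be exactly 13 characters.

Answer: |   dirty tree|
| segment will|
| universe the|
|      morning|
|      version|
|     electric|
|    tomato as|
|knife wind my|

Derivation:
Line 1: ['dirty', 'tree'] (min_width=10, slack=3)
Line 2: ['segment', 'will'] (min_width=12, slack=1)
Line 3: ['universe', 'the'] (min_width=12, slack=1)
Line 4: ['morning'] (min_width=7, slack=6)
Line 5: ['version'] (min_width=7, slack=6)
Line 6: ['electric'] (min_width=8, slack=5)
Line 7: ['tomato', 'as'] (min_width=9, slack=4)
Line 8: ['knife', 'wind', 'my'] (min_width=13, slack=0)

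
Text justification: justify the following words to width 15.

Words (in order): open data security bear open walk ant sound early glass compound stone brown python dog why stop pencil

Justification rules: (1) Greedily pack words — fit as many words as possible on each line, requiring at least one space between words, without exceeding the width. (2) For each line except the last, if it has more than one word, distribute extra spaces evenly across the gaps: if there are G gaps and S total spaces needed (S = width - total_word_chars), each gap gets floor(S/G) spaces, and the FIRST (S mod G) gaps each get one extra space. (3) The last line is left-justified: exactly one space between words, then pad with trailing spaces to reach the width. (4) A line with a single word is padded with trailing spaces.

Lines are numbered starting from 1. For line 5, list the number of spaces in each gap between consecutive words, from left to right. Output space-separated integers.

Answer: 2

Derivation:
Line 1: ['open', 'data'] (min_width=9, slack=6)
Line 2: ['security', 'bear'] (min_width=13, slack=2)
Line 3: ['open', 'walk', 'ant'] (min_width=13, slack=2)
Line 4: ['sound', 'early'] (min_width=11, slack=4)
Line 5: ['glass', 'compound'] (min_width=14, slack=1)
Line 6: ['stone', 'brown'] (min_width=11, slack=4)
Line 7: ['python', 'dog', 'why'] (min_width=14, slack=1)
Line 8: ['stop', 'pencil'] (min_width=11, slack=4)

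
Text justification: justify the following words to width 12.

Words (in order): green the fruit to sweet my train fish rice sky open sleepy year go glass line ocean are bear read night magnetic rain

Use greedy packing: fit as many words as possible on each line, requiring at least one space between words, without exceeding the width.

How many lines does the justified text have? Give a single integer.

Answer: 13

Derivation:
Line 1: ['green', 'the'] (min_width=9, slack=3)
Line 2: ['fruit', 'to'] (min_width=8, slack=4)
Line 3: ['sweet', 'my'] (min_width=8, slack=4)
Line 4: ['train', 'fish'] (min_width=10, slack=2)
Line 5: ['rice', 'sky'] (min_width=8, slack=4)
Line 6: ['open', 'sleepy'] (min_width=11, slack=1)
Line 7: ['year', 'go'] (min_width=7, slack=5)
Line 8: ['glass', 'line'] (min_width=10, slack=2)
Line 9: ['ocean', 'are'] (min_width=9, slack=3)
Line 10: ['bear', 'read'] (min_width=9, slack=3)
Line 11: ['night'] (min_width=5, slack=7)
Line 12: ['magnetic'] (min_width=8, slack=4)
Line 13: ['rain'] (min_width=4, slack=8)
Total lines: 13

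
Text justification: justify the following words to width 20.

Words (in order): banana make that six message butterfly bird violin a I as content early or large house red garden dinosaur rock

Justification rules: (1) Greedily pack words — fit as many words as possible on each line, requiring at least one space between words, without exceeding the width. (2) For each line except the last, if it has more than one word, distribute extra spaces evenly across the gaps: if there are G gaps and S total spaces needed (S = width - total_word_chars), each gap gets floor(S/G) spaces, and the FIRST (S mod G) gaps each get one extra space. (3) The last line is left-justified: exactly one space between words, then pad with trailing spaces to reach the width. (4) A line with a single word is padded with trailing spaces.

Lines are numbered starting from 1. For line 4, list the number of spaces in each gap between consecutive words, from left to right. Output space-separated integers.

Answer: 3 3

Derivation:
Line 1: ['banana', 'make', 'that', 'six'] (min_width=20, slack=0)
Line 2: ['message', 'butterfly'] (min_width=17, slack=3)
Line 3: ['bird', 'violin', 'a', 'I', 'as'] (min_width=18, slack=2)
Line 4: ['content', 'early', 'or'] (min_width=16, slack=4)
Line 5: ['large', 'house', 'red'] (min_width=15, slack=5)
Line 6: ['garden', 'dinosaur', 'rock'] (min_width=20, slack=0)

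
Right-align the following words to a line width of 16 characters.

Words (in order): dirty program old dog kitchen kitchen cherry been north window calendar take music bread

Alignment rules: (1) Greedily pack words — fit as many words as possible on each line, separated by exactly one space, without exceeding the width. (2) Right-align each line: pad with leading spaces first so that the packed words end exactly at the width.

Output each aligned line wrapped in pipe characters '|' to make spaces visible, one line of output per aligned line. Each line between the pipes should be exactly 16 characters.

Line 1: ['dirty', 'program'] (min_width=13, slack=3)
Line 2: ['old', 'dog', 'kitchen'] (min_width=15, slack=1)
Line 3: ['kitchen', 'cherry'] (min_width=14, slack=2)
Line 4: ['been', 'north'] (min_width=10, slack=6)
Line 5: ['window', 'calendar'] (min_width=15, slack=1)
Line 6: ['take', 'music', 'bread'] (min_width=16, slack=0)

Answer: |   dirty program|
| old dog kitchen|
|  kitchen cherry|
|      been north|
| window calendar|
|take music bread|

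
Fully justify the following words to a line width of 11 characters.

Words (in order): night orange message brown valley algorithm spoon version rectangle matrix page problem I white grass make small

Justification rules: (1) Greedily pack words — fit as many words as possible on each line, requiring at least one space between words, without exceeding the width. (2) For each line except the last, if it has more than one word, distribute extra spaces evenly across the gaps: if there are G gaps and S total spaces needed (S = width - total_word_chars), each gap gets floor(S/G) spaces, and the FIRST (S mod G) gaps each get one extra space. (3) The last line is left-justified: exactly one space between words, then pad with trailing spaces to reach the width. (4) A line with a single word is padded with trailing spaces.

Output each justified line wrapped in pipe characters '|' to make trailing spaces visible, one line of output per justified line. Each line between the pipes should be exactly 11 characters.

Line 1: ['night'] (min_width=5, slack=6)
Line 2: ['orange'] (min_width=6, slack=5)
Line 3: ['message'] (min_width=7, slack=4)
Line 4: ['brown'] (min_width=5, slack=6)
Line 5: ['valley'] (min_width=6, slack=5)
Line 6: ['algorithm'] (min_width=9, slack=2)
Line 7: ['spoon'] (min_width=5, slack=6)
Line 8: ['version'] (min_width=7, slack=4)
Line 9: ['rectangle'] (min_width=9, slack=2)
Line 10: ['matrix', 'page'] (min_width=11, slack=0)
Line 11: ['problem', 'I'] (min_width=9, slack=2)
Line 12: ['white', 'grass'] (min_width=11, slack=0)
Line 13: ['make', 'small'] (min_width=10, slack=1)

Answer: |night      |
|orange     |
|message    |
|brown      |
|valley     |
|algorithm  |
|spoon      |
|version    |
|rectangle  |
|matrix page|
|problem   I|
|white grass|
|make small |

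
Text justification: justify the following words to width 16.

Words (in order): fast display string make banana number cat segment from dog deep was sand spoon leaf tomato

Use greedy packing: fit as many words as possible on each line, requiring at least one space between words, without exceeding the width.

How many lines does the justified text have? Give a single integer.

Line 1: ['fast', 'display'] (min_width=12, slack=4)
Line 2: ['string', 'make'] (min_width=11, slack=5)
Line 3: ['banana', 'number'] (min_width=13, slack=3)
Line 4: ['cat', 'segment', 'from'] (min_width=16, slack=0)
Line 5: ['dog', 'deep', 'was'] (min_width=12, slack=4)
Line 6: ['sand', 'spoon', 'leaf'] (min_width=15, slack=1)
Line 7: ['tomato'] (min_width=6, slack=10)
Total lines: 7

Answer: 7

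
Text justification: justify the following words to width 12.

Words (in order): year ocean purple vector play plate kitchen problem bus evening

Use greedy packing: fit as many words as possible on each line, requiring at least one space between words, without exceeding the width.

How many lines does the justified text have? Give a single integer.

Line 1: ['year', 'ocean'] (min_width=10, slack=2)
Line 2: ['purple'] (min_width=6, slack=6)
Line 3: ['vector', 'play'] (min_width=11, slack=1)
Line 4: ['plate'] (min_width=5, slack=7)
Line 5: ['kitchen'] (min_width=7, slack=5)
Line 6: ['problem', 'bus'] (min_width=11, slack=1)
Line 7: ['evening'] (min_width=7, slack=5)
Total lines: 7

Answer: 7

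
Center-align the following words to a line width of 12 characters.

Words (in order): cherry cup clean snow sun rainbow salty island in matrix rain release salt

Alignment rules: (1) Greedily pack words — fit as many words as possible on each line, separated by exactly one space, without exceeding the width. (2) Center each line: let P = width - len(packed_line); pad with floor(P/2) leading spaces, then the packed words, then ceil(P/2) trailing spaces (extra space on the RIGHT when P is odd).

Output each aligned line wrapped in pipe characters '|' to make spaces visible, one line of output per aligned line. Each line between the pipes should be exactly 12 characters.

Answer: | cherry cup |
| clean snow |
|sun rainbow |
|salty island|
| in matrix  |
|rain release|
|    salt    |

Derivation:
Line 1: ['cherry', 'cup'] (min_width=10, slack=2)
Line 2: ['clean', 'snow'] (min_width=10, slack=2)
Line 3: ['sun', 'rainbow'] (min_width=11, slack=1)
Line 4: ['salty', 'island'] (min_width=12, slack=0)
Line 5: ['in', 'matrix'] (min_width=9, slack=3)
Line 6: ['rain', 'release'] (min_width=12, slack=0)
Line 7: ['salt'] (min_width=4, slack=8)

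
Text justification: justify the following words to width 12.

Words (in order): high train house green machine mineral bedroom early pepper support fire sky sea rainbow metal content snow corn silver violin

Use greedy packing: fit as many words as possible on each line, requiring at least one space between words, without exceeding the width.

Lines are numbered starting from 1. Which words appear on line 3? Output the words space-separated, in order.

Line 1: ['high', 'train'] (min_width=10, slack=2)
Line 2: ['house', 'green'] (min_width=11, slack=1)
Line 3: ['machine'] (min_width=7, slack=5)
Line 4: ['mineral'] (min_width=7, slack=5)
Line 5: ['bedroom'] (min_width=7, slack=5)
Line 6: ['early', 'pepper'] (min_width=12, slack=0)
Line 7: ['support', 'fire'] (min_width=12, slack=0)
Line 8: ['sky', 'sea'] (min_width=7, slack=5)
Line 9: ['rainbow'] (min_width=7, slack=5)
Line 10: ['metal'] (min_width=5, slack=7)
Line 11: ['content', 'snow'] (min_width=12, slack=0)
Line 12: ['corn', 'silver'] (min_width=11, slack=1)
Line 13: ['violin'] (min_width=6, slack=6)

Answer: machine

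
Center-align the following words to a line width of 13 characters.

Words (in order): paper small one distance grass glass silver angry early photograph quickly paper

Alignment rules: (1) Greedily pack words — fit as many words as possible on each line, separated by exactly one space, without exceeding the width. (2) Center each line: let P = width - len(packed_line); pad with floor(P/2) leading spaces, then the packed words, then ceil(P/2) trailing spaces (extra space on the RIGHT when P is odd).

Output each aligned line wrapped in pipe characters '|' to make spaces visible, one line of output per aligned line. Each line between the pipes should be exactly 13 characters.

Line 1: ['paper', 'small'] (min_width=11, slack=2)
Line 2: ['one', 'distance'] (min_width=12, slack=1)
Line 3: ['grass', 'glass'] (min_width=11, slack=2)
Line 4: ['silver', 'angry'] (min_width=12, slack=1)
Line 5: ['early'] (min_width=5, slack=8)
Line 6: ['photograph'] (min_width=10, slack=3)
Line 7: ['quickly', 'paper'] (min_width=13, slack=0)

Answer: | paper small |
|one distance |
| grass glass |
|silver angry |
|    early    |
| photograph  |
|quickly paper|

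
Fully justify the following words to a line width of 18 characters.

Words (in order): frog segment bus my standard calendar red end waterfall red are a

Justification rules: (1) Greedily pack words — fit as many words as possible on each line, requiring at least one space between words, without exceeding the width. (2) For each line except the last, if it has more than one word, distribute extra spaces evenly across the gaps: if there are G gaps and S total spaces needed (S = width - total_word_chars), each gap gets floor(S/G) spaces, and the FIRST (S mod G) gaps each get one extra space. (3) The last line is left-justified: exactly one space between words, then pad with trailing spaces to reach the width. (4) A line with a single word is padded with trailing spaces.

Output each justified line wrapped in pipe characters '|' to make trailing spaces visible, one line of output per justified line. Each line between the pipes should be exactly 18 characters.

Answer: |frog  segment  bus|
|my        standard|
|calendar  red  end|
|waterfall  red are|
|a                 |

Derivation:
Line 1: ['frog', 'segment', 'bus'] (min_width=16, slack=2)
Line 2: ['my', 'standard'] (min_width=11, slack=7)
Line 3: ['calendar', 'red', 'end'] (min_width=16, slack=2)
Line 4: ['waterfall', 'red', 'are'] (min_width=17, slack=1)
Line 5: ['a'] (min_width=1, slack=17)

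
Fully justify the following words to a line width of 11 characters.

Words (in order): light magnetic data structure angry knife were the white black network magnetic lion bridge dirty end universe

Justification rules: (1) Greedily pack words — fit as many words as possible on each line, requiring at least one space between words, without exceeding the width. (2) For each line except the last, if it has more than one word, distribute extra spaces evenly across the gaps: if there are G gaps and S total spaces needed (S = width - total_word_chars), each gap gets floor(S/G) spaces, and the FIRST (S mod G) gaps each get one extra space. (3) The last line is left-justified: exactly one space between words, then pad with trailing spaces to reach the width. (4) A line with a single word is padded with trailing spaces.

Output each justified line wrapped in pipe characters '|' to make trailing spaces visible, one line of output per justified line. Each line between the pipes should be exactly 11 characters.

Answer: |light      |
|magnetic   |
|data       |
|structure  |
|angry knife|
|were    the|
|white black|
|network    |
|magnetic   |
|lion bridge|
|dirty   end|
|universe   |

Derivation:
Line 1: ['light'] (min_width=5, slack=6)
Line 2: ['magnetic'] (min_width=8, slack=3)
Line 3: ['data'] (min_width=4, slack=7)
Line 4: ['structure'] (min_width=9, slack=2)
Line 5: ['angry', 'knife'] (min_width=11, slack=0)
Line 6: ['were', 'the'] (min_width=8, slack=3)
Line 7: ['white', 'black'] (min_width=11, slack=0)
Line 8: ['network'] (min_width=7, slack=4)
Line 9: ['magnetic'] (min_width=8, slack=3)
Line 10: ['lion', 'bridge'] (min_width=11, slack=0)
Line 11: ['dirty', 'end'] (min_width=9, slack=2)
Line 12: ['universe'] (min_width=8, slack=3)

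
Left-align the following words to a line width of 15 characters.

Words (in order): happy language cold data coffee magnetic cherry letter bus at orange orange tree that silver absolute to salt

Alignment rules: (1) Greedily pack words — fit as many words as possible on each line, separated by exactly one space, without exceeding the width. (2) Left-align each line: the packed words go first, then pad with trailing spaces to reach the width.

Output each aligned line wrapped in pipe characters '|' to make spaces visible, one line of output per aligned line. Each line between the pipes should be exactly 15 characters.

Answer: |happy language |
|cold data      |
|coffee magnetic|
|cherry letter  |
|bus at orange  |
|orange tree    |
|that silver    |
|absolute to    |
|salt           |

Derivation:
Line 1: ['happy', 'language'] (min_width=14, slack=1)
Line 2: ['cold', 'data'] (min_width=9, slack=6)
Line 3: ['coffee', 'magnetic'] (min_width=15, slack=0)
Line 4: ['cherry', 'letter'] (min_width=13, slack=2)
Line 5: ['bus', 'at', 'orange'] (min_width=13, slack=2)
Line 6: ['orange', 'tree'] (min_width=11, slack=4)
Line 7: ['that', 'silver'] (min_width=11, slack=4)
Line 8: ['absolute', 'to'] (min_width=11, slack=4)
Line 9: ['salt'] (min_width=4, slack=11)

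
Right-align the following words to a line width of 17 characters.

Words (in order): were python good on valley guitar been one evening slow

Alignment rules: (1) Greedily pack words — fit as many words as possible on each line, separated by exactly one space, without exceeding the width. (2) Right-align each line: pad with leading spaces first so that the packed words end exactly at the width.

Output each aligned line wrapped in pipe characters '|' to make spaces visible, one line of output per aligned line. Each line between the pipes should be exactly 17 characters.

Answer: | were python good|
| on valley guitar|
| been one evening|
|             slow|

Derivation:
Line 1: ['were', 'python', 'good'] (min_width=16, slack=1)
Line 2: ['on', 'valley', 'guitar'] (min_width=16, slack=1)
Line 3: ['been', 'one', 'evening'] (min_width=16, slack=1)
Line 4: ['slow'] (min_width=4, slack=13)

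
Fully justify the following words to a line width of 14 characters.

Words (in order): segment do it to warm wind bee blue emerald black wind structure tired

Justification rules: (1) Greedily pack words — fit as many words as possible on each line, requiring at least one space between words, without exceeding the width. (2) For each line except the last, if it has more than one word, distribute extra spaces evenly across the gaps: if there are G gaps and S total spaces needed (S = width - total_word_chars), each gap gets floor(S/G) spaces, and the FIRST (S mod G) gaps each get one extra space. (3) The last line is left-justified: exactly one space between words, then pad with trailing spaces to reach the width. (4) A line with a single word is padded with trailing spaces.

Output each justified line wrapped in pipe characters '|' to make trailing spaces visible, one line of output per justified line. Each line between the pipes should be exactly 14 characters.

Line 1: ['segment', 'do', 'it'] (min_width=13, slack=1)
Line 2: ['to', 'warm', 'wind'] (min_width=12, slack=2)
Line 3: ['bee', 'blue'] (min_width=8, slack=6)
Line 4: ['emerald', 'black'] (min_width=13, slack=1)
Line 5: ['wind', 'structure'] (min_width=14, slack=0)
Line 6: ['tired'] (min_width=5, slack=9)

Answer: |segment  do it|
|to  warm  wind|
|bee       blue|
|emerald  black|
|wind structure|
|tired         |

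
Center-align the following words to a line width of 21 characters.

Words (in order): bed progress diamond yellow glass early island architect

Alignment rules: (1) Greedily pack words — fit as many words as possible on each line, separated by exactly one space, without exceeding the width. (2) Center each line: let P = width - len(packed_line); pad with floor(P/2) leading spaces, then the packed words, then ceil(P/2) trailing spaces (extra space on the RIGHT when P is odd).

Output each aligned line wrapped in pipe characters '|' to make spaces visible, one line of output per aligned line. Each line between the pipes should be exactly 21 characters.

Answer: |bed progress diamond |
| yellow glass early  |
|  island architect   |

Derivation:
Line 1: ['bed', 'progress', 'diamond'] (min_width=20, slack=1)
Line 2: ['yellow', 'glass', 'early'] (min_width=18, slack=3)
Line 3: ['island', 'architect'] (min_width=16, slack=5)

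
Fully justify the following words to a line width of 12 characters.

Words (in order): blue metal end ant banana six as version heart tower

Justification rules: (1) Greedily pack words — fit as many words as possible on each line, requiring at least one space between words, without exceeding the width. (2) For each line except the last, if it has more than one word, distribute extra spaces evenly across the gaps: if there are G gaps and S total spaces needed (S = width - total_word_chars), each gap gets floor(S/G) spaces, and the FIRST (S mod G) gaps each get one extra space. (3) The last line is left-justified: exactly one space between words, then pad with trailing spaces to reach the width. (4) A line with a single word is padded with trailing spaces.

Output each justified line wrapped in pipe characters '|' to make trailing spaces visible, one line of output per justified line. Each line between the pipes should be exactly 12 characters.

Answer: |blue   metal|
|end      ant|
|banana   six|
|as   version|
|heart tower |

Derivation:
Line 1: ['blue', 'metal'] (min_width=10, slack=2)
Line 2: ['end', 'ant'] (min_width=7, slack=5)
Line 3: ['banana', 'six'] (min_width=10, slack=2)
Line 4: ['as', 'version'] (min_width=10, slack=2)
Line 5: ['heart', 'tower'] (min_width=11, slack=1)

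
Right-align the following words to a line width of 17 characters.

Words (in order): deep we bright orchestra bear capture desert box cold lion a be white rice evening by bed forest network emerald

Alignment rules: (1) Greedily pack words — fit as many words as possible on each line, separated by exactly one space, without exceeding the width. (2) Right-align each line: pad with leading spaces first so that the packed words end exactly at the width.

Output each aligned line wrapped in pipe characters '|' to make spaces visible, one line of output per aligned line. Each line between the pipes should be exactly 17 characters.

Line 1: ['deep', 'we', 'bright'] (min_width=14, slack=3)
Line 2: ['orchestra', 'bear'] (min_width=14, slack=3)
Line 3: ['capture', 'desert'] (min_width=14, slack=3)
Line 4: ['box', 'cold', 'lion', 'a'] (min_width=15, slack=2)
Line 5: ['be', 'white', 'rice'] (min_width=13, slack=4)
Line 6: ['evening', 'by', 'bed'] (min_width=14, slack=3)
Line 7: ['forest', 'network'] (min_width=14, slack=3)
Line 8: ['emerald'] (min_width=7, slack=10)

Answer: |   deep we bright|
|   orchestra bear|
|   capture desert|
|  box cold lion a|
|    be white rice|
|   evening by bed|
|   forest network|
|          emerald|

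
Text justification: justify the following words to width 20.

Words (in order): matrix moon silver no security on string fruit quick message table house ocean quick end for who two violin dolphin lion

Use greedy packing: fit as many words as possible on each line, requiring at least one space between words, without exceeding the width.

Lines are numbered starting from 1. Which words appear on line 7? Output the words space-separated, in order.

Answer: dolphin lion

Derivation:
Line 1: ['matrix', 'moon', 'silver'] (min_width=18, slack=2)
Line 2: ['no', 'security', 'on'] (min_width=14, slack=6)
Line 3: ['string', 'fruit', 'quick'] (min_width=18, slack=2)
Line 4: ['message', 'table', 'house'] (min_width=19, slack=1)
Line 5: ['ocean', 'quick', 'end', 'for'] (min_width=19, slack=1)
Line 6: ['who', 'two', 'violin'] (min_width=14, slack=6)
Line 7: ['dolphin', 'lion'] (min_width=12, slack=8)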